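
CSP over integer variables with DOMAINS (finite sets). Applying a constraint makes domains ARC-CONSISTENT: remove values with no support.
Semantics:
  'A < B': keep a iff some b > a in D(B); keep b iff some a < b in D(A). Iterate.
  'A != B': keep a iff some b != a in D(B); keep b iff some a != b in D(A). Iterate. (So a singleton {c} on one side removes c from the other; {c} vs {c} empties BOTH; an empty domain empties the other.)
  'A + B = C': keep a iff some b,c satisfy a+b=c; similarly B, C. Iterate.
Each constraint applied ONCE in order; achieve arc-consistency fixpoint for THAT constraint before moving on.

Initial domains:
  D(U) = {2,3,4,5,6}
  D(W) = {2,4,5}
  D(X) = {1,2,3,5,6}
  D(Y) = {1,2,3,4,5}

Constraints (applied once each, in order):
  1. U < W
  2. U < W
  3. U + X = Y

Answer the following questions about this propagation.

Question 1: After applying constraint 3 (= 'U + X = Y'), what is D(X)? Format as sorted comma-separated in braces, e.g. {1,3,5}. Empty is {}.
Answer: {1,2,3}

Derivation:
Constraint 1 (U < W) on D(U)={2,3,4,5,6} D(W)={2,4,5}: U {2,3,4,5,6}->{2,3,4}; W {2,4,5}->{4,5}
Constraint 2 (U < W) on D(U)={2,3,4} D(W)={4,5}: no change
Constraint 3 (U + X = Y) on D(U)={2,3,4} D(X)={1,2,3,5,6} D(Y)={1,2,3,4,5}: X {1,2,3,5,6}->{1,2,3}; Y {1,2,3,4,5}->{3,4,5}
So after constraint 3: D(X) = {1,2,3}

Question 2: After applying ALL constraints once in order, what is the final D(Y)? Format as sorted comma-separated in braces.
Constraint 1 (U < W) on D(U)={2,3,4,5,6} D(W)={2,4,5}: U {2,3,4,5,6}->{2,3,4}; W {2,4,5}->{4,5}
Constraint 2 (U < W) on D(U)={2,3,4} D(W)={4,5}: no change
Constraint 3 (U + X = Y) on D(U)={2,3,4} D(X)={1,2,3,5,6} D(Y)={1,2,3,4,5}: X {1,2,3,5,6}->{1,2,3}; Y {1,2,3,4,5}->{3,4,5}
So after all 3 constraints: D(Y) = {3,4,5}

Answer: {3,4,5}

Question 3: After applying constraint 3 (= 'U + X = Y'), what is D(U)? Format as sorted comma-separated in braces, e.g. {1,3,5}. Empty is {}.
Answer: {2,3,4}

Derivation:
Constraint 1 (U < W) on D(U)={2,3,4,5,6} D(W)={2,4,5}: U {2,3,4,5,6}->{2,3,4}; W {2,4,5}->{4,5}
Constraint 2 (U < W) on D(U)={2,3,4} D(W)={4,5}: no change
Constraint 3 (U + X = Y) on D(U)={2,3,4} D(X)={1,2,3,5,6} D(Y)={1,2,3,4,5}: X {1,2,3,5,6}->{1,2,3}; Y {1,2,3,4,5}->{3,4,5}
So after constraint 3: D(U) = {2,3,4}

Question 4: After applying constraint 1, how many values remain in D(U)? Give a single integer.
Answer: 3

Derivation:
Constraint 1 (U < W) on D(U)={2,3,4,5,6} D(W)={2,4,5}: U {2,3,4,5,6}->{2,3,4}; W {2,4,5}->{4,5}
So after constraint 1: D(U)={2,3,4}, size = 3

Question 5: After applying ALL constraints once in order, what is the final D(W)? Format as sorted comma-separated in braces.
Answer: {4,5}

Derivation:
Constraint 1 (U < W) on D(U)={2,3,4,5,6} D(W)={2,4,5}: U {2,3,4,5,6}->{2,3,4}; W {2,4,5}->{4,5}
Constraint 2 (U < W) on D(U)={2,3,4} D(W)={4,5}: no change
Constraint 3 (U + X = Y) on D(U)={2,3,4} D(X)={1,2,3,5,6} D(Y)={1,2,3,4,5}: X {1,2,3,5,6}->{1,2,3}; Y {1,2,3,4,5}->{3,4,5}
So after all 3 constraints: D(W) = {4,5}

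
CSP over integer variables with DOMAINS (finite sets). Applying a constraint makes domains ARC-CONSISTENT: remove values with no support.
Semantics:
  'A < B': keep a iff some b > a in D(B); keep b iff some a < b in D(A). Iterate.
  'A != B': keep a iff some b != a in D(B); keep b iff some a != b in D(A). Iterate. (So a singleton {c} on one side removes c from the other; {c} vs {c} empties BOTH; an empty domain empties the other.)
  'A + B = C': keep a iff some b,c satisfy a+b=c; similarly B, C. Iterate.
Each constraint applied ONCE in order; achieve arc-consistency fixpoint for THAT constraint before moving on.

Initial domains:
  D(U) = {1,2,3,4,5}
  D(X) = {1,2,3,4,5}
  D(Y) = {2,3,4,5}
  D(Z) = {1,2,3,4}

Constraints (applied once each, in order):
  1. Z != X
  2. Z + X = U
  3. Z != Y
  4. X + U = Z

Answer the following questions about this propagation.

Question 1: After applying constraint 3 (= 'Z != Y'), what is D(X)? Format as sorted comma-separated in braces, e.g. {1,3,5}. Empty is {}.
Answer: {1,2,3,4}

Derivation:
Constraint 1 (Z != X) on D(Z)={1,2,3,4} D(X)={1,2,3,4,5}: no change
Constraint 2 (Z + X = U) on D(Z)={1,2,3,4} D(X)={1,2,3,4,5} D(U)={1,2,3,4,5}: X {1,2,3,4,5}->{1,2,3,4}; U {1,2,3,4,5}->{2,3,4,5}
Constraint 3 (Z != Y) on D(Z)={1,2,3,4} D(Y)={2,3,4,5}: no change
So after constraint 3: D(X) = {1,2,3,4}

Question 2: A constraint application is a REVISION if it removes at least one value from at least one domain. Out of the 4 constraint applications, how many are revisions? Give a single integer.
Answer: 2

Derivation:
Constraint 1 (Z != X) on D(Z)={1,2,3,4} D(X)={1,2,3,4,5}: no change => not a revision
Constraint 2 (Z + X = U) on D(Z)={1,2,3,4} D(X)={1,2,3,4,5} D(U)={1,2,3,4,5}: X {1,2,3,4,5}->{1,2,3,4}; U {1,2,3,4,5}->{2,3,4,5} => REVISION
Constraint 3 (Z != Y) on D(Z)={1,2,3,4} D(Y)={2,3,4,5}: no change => not a revision
Constraint 4 (X + U = Z) on D(X)={1,2,3,4} D(U)={2,3,4,5} D(Z)={1,2,3,4}: X {1,2,3,4}->{1,2}; U {2,3,4,5}->{2,3}; Z {1,2,3,4}->{3,4} => REVISION
Total revisions = 2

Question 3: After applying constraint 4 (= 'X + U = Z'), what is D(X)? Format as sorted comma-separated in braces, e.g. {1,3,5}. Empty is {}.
Answer: {1,2}

Derivation:
Constraint 1 (Z != X) on D(Z)={1,2,3,4} D(X)={1,2,3,4,5}: no change
Constraint 2 (Z + X = U) on D(Z)={1,2,3,4} D(X)={1,2,3,4,5} D(U)={1,2,3,4,5}: X {1,2,3,4,5}->{1,2,3,4}; U {1,2,3,4,5}->{2,3,4,5}
Constraint 3 (Z != Y) on D(Z)={1,2,3,4} D(Y)={2,3,4,5}: no change
Constraint 4 (X + U = Z) on D(X)={1,2,3,4} D(U)={2,3,4,5} D(Z)={1,2,3,4}: X {1,2,3,4}->{1,2}; U {2,3,4,5}->{2,3}; Z {1,2,3,4}->{3,4}
So after constraint 4: D(X) = {1,2}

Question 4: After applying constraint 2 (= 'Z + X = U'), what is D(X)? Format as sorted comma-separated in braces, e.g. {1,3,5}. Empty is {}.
Answer: {1,2,3,4}

Derivation:
Constraint 1 (Z != X) on D(Z)={1,2,3,4} D(X)={1,2,3,4,5}: no change
Constraint 2 (Z + X = U) on D(Z)={1,2,3,4} D(X)={1,2,3,4,5} D(U)={1,2,3,4,5}: X {1,2,3,4,5}->{1,2,3,4}; U {1,2,3,4,5}->{2,3,4,5}
So after constraint 2: D(X) = {1,2,3,4}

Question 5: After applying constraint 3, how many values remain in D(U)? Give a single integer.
Constraint 1 (Z != X) on D(Z)={1,2,3,4} D(X)={1,2,3,4,5}: no change
Constraint 2 (Z + X = U) on D(Z)={1,2,3,4} D(X)={1,2,3,4,5} D(U)={1,2,3,4,5}: X {1,2,3,4,5}->{1,2,3,4}; U {1,2,3,4,5}->{2,3,4,5}
Constraint 3 (Z != Y) on D(Z)={1,2,3,4} D(Y)={2,3,4,5}: no change
So after constraint 3: D(U)={2,3,4,5}, size = 4

Answer: 4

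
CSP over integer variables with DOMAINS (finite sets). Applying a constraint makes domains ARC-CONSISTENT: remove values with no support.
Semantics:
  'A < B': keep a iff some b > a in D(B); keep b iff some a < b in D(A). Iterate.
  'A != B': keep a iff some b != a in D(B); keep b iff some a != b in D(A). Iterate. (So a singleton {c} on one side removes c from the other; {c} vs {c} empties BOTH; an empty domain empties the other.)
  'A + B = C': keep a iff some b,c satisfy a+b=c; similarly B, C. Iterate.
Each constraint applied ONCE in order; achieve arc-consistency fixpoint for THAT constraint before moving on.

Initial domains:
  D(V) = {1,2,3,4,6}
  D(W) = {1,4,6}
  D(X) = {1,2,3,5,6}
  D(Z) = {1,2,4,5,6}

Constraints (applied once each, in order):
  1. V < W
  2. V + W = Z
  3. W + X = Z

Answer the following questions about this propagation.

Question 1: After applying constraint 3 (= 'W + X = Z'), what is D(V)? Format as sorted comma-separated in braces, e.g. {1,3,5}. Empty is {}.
Answer: {1,2}

Derivation:
Constraint 1 (V < W) on D(V)={1,2,3,4,6} D(W)={1,4,6}: V {1,2,3,4,6}->{1,2,3,4}; W {1,4,6}->{4,6}
Constraint 2 (V + W = Z) on D(V)={1,2,3,4} D(W)={4,6} D(Z)={1,2,4,5,6}: V {1,2,3,4}->{1,2}; W {4,6}->{4}; Z {1,2,4,5,6}->{5,6}
Constraint 3 (W + X = Z) on D(W)={4} D(X)={1,2,3,5,6} D(Z)={5,6}: X {1,2,3,5,6}->{1,2}
So after constraint 3: D(V) = {1,2}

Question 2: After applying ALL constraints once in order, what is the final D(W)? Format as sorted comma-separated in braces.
Answer: {4}

Derivation:
Constraint 1 (V < W) on D(V)={1,2,3,4,6} D(W)={1,4,6}: V {1,2,3,4,6}->{1,2,3,4}; W {1,4,6}->{4,6}
Constraint 2 (V + W = Z) on D(V)={1,2,3,4} D(W)={4,6} D(Z)={1,2,4,5,6}: V {1,2,3,4}->{1,2}; W {4,6}->{4}; Z {1,2,4,5,6}->{5,6}
Constraint 3 (W + X = Z) on D(W)={4} D(X)={1,2,3,5,6} D(Z)={5,6}: X {1,2,3,5,6}->{1,2}
So after all 3 constraints: D(W) = {4}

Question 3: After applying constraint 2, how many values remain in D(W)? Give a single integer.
Constraint 1 (V < W) on D(V)={1,2,3,4,6} D(W)={1,4,6}: V {1,2,3,4,6}->{1,2,3,4}; W {1,4,6}->{4,6}
Constraint 2 (V + W = Z) on D(V)={1,2,3,4} D(W)={4,6} D(Z)={1,2,4,5,6}: V {1,2,3,4}->{1,2}; W {4,6}->{4}; Z {1,2,4,5,6}->{5,6}
So after constraint 2: D(W)={4}, size = 1

Answer: 1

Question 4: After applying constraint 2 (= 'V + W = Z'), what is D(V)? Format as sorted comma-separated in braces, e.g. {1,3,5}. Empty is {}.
Constraint 1 (V < W) on D(V)={1,2,3,4,6} D(W)={1,4,6}: V {1,2,3,4,6}->{1,2,3,4}; W {1,4,6}->{4,6}
Constraint 2 (V + W = Z) on D(V)={1,2,3,4} D(W)={4,6} D(Z)={1,2,4,5,6}: V {1,2,3,4}->{1,2}; W {4,6}->{4}; Z {1,2,4,5,6}->{5,6}
So after constraint 2: D(V) = {1,2}

Answer: {1,2}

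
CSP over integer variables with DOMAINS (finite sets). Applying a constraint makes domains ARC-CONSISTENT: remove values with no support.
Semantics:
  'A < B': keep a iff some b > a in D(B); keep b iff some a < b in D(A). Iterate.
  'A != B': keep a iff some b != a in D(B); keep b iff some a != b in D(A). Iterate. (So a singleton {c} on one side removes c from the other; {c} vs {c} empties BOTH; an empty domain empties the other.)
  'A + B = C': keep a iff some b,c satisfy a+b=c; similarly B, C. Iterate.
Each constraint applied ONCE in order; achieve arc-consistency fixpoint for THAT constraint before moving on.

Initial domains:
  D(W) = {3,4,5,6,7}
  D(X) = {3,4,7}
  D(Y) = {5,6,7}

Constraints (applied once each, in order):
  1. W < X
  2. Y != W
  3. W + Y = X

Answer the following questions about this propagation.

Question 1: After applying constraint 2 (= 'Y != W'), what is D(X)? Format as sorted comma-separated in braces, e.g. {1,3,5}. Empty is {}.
Constraint 1 (W < X) on D(W)={3,4,5,6,7} D(X)={3,4,7}: W {3,4,5,6,7}->{3,4,5,6}; X {3,4,7}->{4,7}
Constraint 2 (Y != W) on D(Y)={5,6,7} D(W)={3,4,5,6}: no change
So after constraint 2: D(X) = {4,7}

Answer: {4,7}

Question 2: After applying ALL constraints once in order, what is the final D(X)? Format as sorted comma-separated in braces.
Answer: {}

Derivation:
Constraint 1 (W < X) on D(W)={3,4,5,6,7} D(X)={3,4,7}: W {3,4,5,6,7}->{3,4,5,6}; X {3,4,7}->{4,7}
Constraint 2 (Y != W) on D(Y)={5,6,7} D(W)={3,4,5,6}: no change
Constraint 3 (W + Y = X) on D(W)={3,4,5,6} D(Y)={5,6,7} D(X)={4,7}: W {3,4,5,6}->{}; Y {5,6,7}->{}; X {4,7}->{}
So after all 3 constraints: D(X) = {}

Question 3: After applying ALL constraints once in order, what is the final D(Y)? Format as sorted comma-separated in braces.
Constraint 1 (W < X) on D(W)={3,4,5,6,7} D(X)={3,4,7}: W {3,4,5,6,7}->{3,4,5,6}; X {3,4,7}->{4,7}
Constraint 2 (Y != W) on D(Y)={5,6,7} D(W)={3,4,5,6}: no change
Constraint 3 (W + Y = X) on D(W)={3,4,5,6} D(Y)={5,6,7} D(X)={4,7}: W {3,4,5,6}->{}; Y {5,6,7}->{}; X {4,7}->{}
So after all 3 constraints: D(Y) = {}

Answer: {}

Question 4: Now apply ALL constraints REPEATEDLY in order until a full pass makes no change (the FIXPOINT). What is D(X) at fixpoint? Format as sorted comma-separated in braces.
pass 0 (initial): D(X)={3,4,7}
pass 1: W {3,4,5,6,7}->{}; X {3,4,7}->{}; Y {5,6,7}->{}
pass 2: no change
Fixpoint after 2 passes: D(X) = {}

Answer: {}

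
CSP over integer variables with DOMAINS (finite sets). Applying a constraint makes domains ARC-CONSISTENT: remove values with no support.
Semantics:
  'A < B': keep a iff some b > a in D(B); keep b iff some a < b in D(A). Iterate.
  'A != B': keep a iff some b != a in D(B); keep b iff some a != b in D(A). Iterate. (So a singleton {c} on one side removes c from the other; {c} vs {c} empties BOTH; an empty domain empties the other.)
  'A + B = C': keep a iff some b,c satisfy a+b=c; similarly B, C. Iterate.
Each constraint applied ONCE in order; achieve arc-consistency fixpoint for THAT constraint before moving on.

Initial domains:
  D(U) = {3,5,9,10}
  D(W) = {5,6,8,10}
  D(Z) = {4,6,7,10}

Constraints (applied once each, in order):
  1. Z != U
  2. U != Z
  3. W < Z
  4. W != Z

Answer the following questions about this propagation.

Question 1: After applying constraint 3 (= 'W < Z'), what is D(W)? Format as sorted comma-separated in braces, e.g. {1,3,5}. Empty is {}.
Constraint 1 (Z != U) on D(Z)={4,6,7,10} D(U)={3,5,9,10}: no change
Constraint 2 (U != Z) on D(U)={3,5,9,10} D(Z)={4,6,7,10}: no change
Constraint 3 (W < Z) on D(W)={5,6,8,10} D(Z)={4,6,7,10}: W {5,6,8,10}->{5,6,8}; Z {4,6,7,10}->{6,7,10}
So after constraint 3: D(W) = {5,6,8}

Answer: {5,6,8}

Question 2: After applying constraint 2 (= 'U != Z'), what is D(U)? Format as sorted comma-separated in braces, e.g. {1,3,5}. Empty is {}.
Constraint 1 (Z != U) on D(Z)={4,6,7,10} D(U)={3,5,9,10}: no change
Constraint 2 (U != Z) on D(U)={3,5,9,10} D(Z)={4,6,7,10}: no change
So after constraint 2: D(U) = {3,5,9,10}

Answer: {3,5,9,10}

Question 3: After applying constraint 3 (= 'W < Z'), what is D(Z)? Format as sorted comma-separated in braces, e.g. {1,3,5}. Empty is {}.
Answer: {6,7,10}

Derivation:
Constraint 1 (Z != U) on D(Z)={4,6,7,10} D(U)={3,5,9,10}: no change
Constraint 2 (U != Z) on D(U)={3,5,9,10} D(Z)={4,6,7,10}: no change
Constraint 3 (W < Z) on D(W)={5,6,8,10} D(Z)={4,6,7,10}: W {5,6,8,10}->{5,6,8}; Z {4,6,7,10}->{6,7,10}
So after constraint 3: D(Z) = {6,7,10}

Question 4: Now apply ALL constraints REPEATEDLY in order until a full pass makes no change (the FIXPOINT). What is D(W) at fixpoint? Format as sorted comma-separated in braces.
Answer: {5,6,8}

Derivation:
pass 0 (initial): D(W)={5,6,8,10}
pass 1: W {5,6,8,10}->{5,6,8}; Z {4,6,7,10}->{6,7,10}
pass 2: no change
Fixpoint after 2 passes: D(W) = {5,6,8}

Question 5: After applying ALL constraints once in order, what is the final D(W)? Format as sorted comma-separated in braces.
Answer: {5,6,8}

Derivation:
Constraint 1 (Z != U) on D(Z)={4,6,7,10} D(U)={3,5,9,10}: no change
Constraint 2 (U != Z) on D(U)={3,5,9,10} D(Z)={4,6,7,10}: no change
Constraint 3 (W < Z) on D(W)={5,6,8,10} D(Z)={4,6,7,10}: W {5,6,8,10}->{5,6,8}; Z {4,6,7,10}->{6,7,10}
Constraint 4 (W != Z) on D(W)={5,6,8} D(Z)={6,7,10}: no change
So after all 4 constraints: D(W) = {5,6,8}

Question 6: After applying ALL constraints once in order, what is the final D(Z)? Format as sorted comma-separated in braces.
Constraint 1 (Z != U) on D(Z)={4,6,7,10} D(U)={3,5,9,10}: no change
Constraint 2 (U != Z) on D(U)={3,5,9,10} D(Z)={4,6,7,10}: no change
Constraint 3 (W < Z) on D(W)={5,6,8,10} D(Z)={4,6,7,10}: W {5,6,8,10}->{5,6,8}; Z {4,6,7,10}->{6,7,10}
Constraint 4 (W != Z) on D(W)={5,6,8} D(Z)={6,7,10}: no change
So after all 4 constraints: D(Z) = {6,7,10}

Answer: {6,7,10}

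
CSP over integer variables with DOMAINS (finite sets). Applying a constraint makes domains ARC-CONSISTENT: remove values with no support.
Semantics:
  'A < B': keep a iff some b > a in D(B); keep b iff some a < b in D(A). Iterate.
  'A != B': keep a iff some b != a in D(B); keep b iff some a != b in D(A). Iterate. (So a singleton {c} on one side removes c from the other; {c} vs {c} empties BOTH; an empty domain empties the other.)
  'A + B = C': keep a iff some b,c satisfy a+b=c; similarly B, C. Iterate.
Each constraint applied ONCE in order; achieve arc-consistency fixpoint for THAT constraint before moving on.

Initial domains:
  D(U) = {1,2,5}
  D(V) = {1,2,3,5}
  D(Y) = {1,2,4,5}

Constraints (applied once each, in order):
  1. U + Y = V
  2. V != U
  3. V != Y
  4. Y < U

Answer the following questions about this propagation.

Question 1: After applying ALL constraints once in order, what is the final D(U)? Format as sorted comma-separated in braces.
Constraint 1 (U + Y = V) on D(U)={1,2,5} D(Y)={1,2,4,5} D(V)={1,2,3,5}: U {1,2,5}->{1,2}; Y {1,2,4,5}->{1,2,4}; V {1,2,3,5}->{2,3,5}
Constraint 2 (V != U) on D(V)={2,3,5} D(U)={1,2}: no change
Constraint 3 (V != Y) on D(V)={2,3,5} D(Y)={1,2,4}: no change
Constraint 4 (Y < U) on D(Y)={1,2,4} D(U)={1,2}: Y {1,2,4}->{1}; U {1,2}->{2}
So after all 4 constraints: D(U) = {2}

Answer: {2}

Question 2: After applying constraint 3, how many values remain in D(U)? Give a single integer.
Answer: 2

Derivation:
Constraint 1 (U + Y = V) on D(U)={1,2,5} D(Y)={1,2,4,5} D(V)={1,2,3,5}: U {1,2,5}->{1,2}; Y {1,2,4,5}->{1,2,4}; V {1,2,3,5}->{2,3,5}
Constraint 2 (V != U) on D(V)={2,3,5} D(U)={1,2}: no change
Constraint 3 (V != Y) on D(V)={2,3,5} D(Y)={1,2,4}: no change
So after constraint 3: D(U)={1,2}, size = 2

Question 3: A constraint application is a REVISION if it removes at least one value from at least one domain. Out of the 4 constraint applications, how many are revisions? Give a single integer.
Constraint 1 (U + Y = V) on D(U)={1,2,5} D(Y)={1,2,4,5} D(V)={1,2,3,5}: U {1,2,5}->{1,2}; Y {1,2,4,5}->{1,2,4}; V {1,2,3,5}->{2,3,5} => REVISION
Constraint 2 (V != U) on D(V)={2,3,5} D(U)={1,2}: no change => not a revision
Constraint 3 (V != Y) on D(V)={2,3,5} D(Y)={1,2,4}: no change => not a revision
Constraint 4 (Y < U) on D(Y)={1,2,4} D(U)={1,2}: Y {1,2,4}->{1}; U {1,2}->{2} => REVISION
Total revisions = 2

Answer: 2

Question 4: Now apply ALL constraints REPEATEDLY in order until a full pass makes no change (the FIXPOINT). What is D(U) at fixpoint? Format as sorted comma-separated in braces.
Answer: {2}

Derivation:
pass 0 (initial): D(U)={1,2,5}
pass 1: U {1,2,5}->{2}; V {1,2,3,5}->{2,3,5}; Y {1,2,4,5}->{1}
pass 2: V {2,3,5}->{3}
pass 3: no change
Fixpoint after 3 passes: D(U) = {2}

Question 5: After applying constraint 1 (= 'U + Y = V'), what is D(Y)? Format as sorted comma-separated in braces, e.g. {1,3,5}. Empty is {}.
Constraint 1 (U + Y = V) on D(U)={1,2,5} D(Y)={1,2,4,5} D(V)={1,2,3,5}: U {1,2,5}->{1,2}; Y {1,2,4,5}->{1,2,4}; V {1,2,3,5}->{2,3,5}
So after constraint 1: D(Y) = {1,2,4}

Answer: {1,2,4}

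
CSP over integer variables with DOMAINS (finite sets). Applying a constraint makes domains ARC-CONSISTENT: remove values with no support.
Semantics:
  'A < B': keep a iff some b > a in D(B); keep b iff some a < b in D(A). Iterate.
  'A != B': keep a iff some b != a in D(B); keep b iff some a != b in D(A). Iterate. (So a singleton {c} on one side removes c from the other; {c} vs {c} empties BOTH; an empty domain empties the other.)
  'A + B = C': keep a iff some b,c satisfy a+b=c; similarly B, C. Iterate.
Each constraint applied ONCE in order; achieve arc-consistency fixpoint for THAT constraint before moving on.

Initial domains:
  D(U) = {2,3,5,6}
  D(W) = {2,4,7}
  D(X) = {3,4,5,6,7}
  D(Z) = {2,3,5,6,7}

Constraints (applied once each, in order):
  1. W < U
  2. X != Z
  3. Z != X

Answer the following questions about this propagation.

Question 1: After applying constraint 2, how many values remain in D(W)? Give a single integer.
Constraint 1 (W < U) on D(W)={2,4,7} D(U)={2,3,5,6}: W {2,4,7}->{2,4}; U {2,3,5,6}->{3,5,6}
Constraint 2 (X != Z) on D(X)={3,4,5,6,7} D(Z)={2,3,5,6,7}: no change
So after constraint 2: D(W)={2,4}, size = 2

Answer: 2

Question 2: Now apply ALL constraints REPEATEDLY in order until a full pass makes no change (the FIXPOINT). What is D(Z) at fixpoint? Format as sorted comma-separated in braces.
pass 0 (initial): D(Z)={2,3,5,6,7}
pass 1: U {2,3,5,6}->{3,5,6}; W {2,4,7}->{2,4}
pass 2: no change
Fixpoint after 2 passes: D(Z) = {2,3,5,6,7}

Answer: {2,3,5,6,7}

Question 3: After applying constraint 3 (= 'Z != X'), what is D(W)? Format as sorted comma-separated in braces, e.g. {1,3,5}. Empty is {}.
Constraint 1 (W < U) on D(W)={2,4,7} D(U)={2,3,5,6}: W {2,4,7}->{2,4}; U {2,3,5,6}->{3,5,6}
Constraint 2 (X != Z) on D(X)={3,4,5,6,7} D(Z)={2,3,5,6,7}: no change
Constraint 3 (Z != X) on D(Z)={2,3,5,6,7} D(X)={3,4,5,6,7}: no change
So after constraint 3: D(W) = {2,4}

Answer: {2,4}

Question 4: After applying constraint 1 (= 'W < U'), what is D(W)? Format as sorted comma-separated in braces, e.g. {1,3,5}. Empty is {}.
Answer: {2,4}

Derivation:
Constraint 1 (W < U) on D(W)={2,4,7} D(U)={2,3,5,6}: W {2,4,7}->{2,4}; U {2,3,5,6}->{3,5,6}
So after constraint 1: D(W) = {2,4}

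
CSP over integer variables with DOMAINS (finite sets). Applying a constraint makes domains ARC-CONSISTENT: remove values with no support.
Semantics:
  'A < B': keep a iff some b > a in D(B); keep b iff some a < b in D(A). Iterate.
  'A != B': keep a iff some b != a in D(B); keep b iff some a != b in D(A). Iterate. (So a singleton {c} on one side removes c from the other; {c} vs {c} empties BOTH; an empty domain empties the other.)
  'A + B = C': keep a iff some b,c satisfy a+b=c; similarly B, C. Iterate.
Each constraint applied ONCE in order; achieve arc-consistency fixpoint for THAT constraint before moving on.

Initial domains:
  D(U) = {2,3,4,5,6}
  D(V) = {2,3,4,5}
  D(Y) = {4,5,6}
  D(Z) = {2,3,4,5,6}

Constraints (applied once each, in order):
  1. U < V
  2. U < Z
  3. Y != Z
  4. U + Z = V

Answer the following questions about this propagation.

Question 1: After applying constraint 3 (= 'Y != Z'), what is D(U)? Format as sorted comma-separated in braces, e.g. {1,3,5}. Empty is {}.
Constraint 1 (U < V) on D(U)={2,3,4,5,6} D(V)={2,3,4,5}: U {2,3,4,5,6}->{2,3,4}; V {2,3,4,5}->{3,4,5}
Constraint 2 (U < Z) on D(U)={2,3,4} D(Z)={2,3,4,5,6}: Z {2,3,4,5,6}->{3,4,5,6}
Constraint 3 (Y != Z) on D(Y)={4,5,6} D(Z)={3,4,5,6}: no change
So after constraint 3: D(U) = {2,3,4}

Answer: {2,3,4}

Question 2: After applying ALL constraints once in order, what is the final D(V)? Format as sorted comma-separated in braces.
Constraint 1 (U < V) on D(U)={2,3,4,5,6} D(V)={2,3,4,5}: U {2,3,4,5,6}->{2,3,4}; V {2,3,4,5}->{3,4,5}
Constraint 2 (U < Z) on D(U)={2,3,4} D(Z)={2,3,4,5,6}: Z {2,3,4,5,6}->{3,4,5,6}
Constraint 3 (Y != Z) on D(Y)={4,5,6} D(Z)={3,4,5,6}: no change
Constraint 4 (U + Z = V) on D(U)={2,3,4} D(Z)={3,4,5,6} D(V)={3,4,5}: U {2,3,4}->{2}; Z {3,4,5,6}->{3}; V {3,4,5}->{5}
So after all 4 constraints: D(V) = {5}

Answer: {5}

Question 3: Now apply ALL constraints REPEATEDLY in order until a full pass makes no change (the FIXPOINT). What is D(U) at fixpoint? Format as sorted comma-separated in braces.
Answer: {2}

Derivation:
pass 0 (initial): D(U)={2,3,4,5,6}
pass 1: U {2,3,4,5,6}->{2}; V {2,3,4,5}->{5}; Z {2,3,4,5,6}->{3}
pass 2: no change
Fixpoint after 2 passes: D(U) = {2}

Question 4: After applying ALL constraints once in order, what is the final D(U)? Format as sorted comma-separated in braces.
Constraint 1 (U < V) on D(U)={2,3,4,5,6} D(V)={2,3,4,5}: U {2,3,4,5,6}->{2,3,4}; V {2,3,4,5}->{3,4,5}
Constraint 2 (U < Z) on D(U)={2,3,4} D(Z)={2,3,4,5,6}: Z {2,3,4,5,6}->{3,4,5,6}
Constraint 3 (Y != Z) on D(Y)={4,5,6} D(Z)={3,4,5,6}: no change
Constraint 4 (U + Z = V) on D(U)={2,3,4} D(Z)={3,4,5,6} D(V)={3,4,5}: U {2,3,4}->{2}; Z {3,4,5,6}->{3}; V {3,4,5}->{5}
So after all 4 constraints: D(U) = {2}

Answer: {2}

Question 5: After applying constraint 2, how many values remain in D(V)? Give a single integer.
Constraint 1 (U < V) on D(U)={2,3,4,5,6} D(V)={2,3,4,5}: U {2,3,4,5,6}->{2,3,4}; V {2,3,4,5}->{3,4,5}
Constraint 2 (U < Z) on D(U)={2,3,4} D(Z)={2,3,4,5,6}: Z {2,3,4,5,6}->{3,4,5,6}
So after constraint 2: D(V)={3,4,5}, size = 3

Answer: 3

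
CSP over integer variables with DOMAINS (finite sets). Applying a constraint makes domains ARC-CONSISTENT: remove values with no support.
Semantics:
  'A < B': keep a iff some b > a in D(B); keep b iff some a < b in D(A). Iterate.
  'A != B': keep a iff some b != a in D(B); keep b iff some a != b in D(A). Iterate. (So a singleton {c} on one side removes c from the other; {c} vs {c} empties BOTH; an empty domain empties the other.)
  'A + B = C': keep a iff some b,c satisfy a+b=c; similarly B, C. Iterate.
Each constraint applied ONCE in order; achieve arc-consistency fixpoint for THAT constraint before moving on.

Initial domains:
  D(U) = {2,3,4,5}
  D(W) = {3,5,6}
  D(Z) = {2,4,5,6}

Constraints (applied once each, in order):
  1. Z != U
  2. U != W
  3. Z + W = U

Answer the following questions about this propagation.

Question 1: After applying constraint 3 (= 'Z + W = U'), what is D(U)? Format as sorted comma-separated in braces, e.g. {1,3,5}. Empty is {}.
Constraint 1 (Z != U) on D(Z)={2,4,5,6} D(U)={2,3,4,5}: no change
Constraint 2 (U != W) on D(U)={2,3,4,5} D(W)={3,5,6}: no change
Constraint 3 (Z + W = U) on D(Z)={2,4,5,6} D(W)={3,5,6} D(U)={2,3,4,5}: Z {2,4,5,6}->{2}; W {3,5,6}->{3}; U {2,3,4,5}->{5}
So after constraint 3: D(U) = {5}

Answer: {5}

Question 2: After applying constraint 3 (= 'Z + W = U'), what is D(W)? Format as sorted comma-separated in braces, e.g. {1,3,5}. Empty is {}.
Answer: {3}

Derivation:
Constraint 1 (Z != U) on D(Z)={2,4,5,6} D(U)={2,3,4,5}: no change
Constraint 2 (U != W) on D(U)={2,3,4,5} D(W)={3,5,6}: no change
Constraint 3 (Z + W = U) on D(Z)={2,4,5,6} D(W)={3,5,6} D(U)={2,3,4,5}: Z {2,4,5,6}->{2}; W {3,5,6}->{3}; U {2,3,4,5}->{5}
So after constraint 3: D(W) = {3}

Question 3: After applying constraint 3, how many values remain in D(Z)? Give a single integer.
Constraint 1 (Z != U) on D(Z)={2,4,5,6} D(U)={2,3,4,5}: no change
Constraint 2 (U != W) on D(U)={2,3,4,5} D(W)={3,5,6}: no change
Constraint 3 (Z + W = U) on D(Z)={2,4,5,6} D(W)={3,5,6} D(U)={2,3,4,5}: Z {2,4,5,6}->{2}; W {3,5,6}->{3}; U {2,3,4,5}->{5}
So after constraint 3: D(Z)={2}, size = 1

Answer: 1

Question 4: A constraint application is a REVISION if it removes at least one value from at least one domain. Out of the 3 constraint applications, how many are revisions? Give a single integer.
Answer: 1

Derivation:
Constraint 1 (Z != U) on D(Z)={2,4,5,6} D(U)={2,3,4,5}: no change => not a revision
Constraint 2 (U != W) on D(U)={2,3,4,5} D(W)={3,5,6}: no change => not a revision
Constraint 3 (Z + W = U) on D(Z)={2,4,5,6} D(W)={3,5,6} D(U)={2,3,4,5}: Z {2,4,5,6}->{2}; W {3,5,6}->{3}; U {2,3,4,5}->{5} => REVISION
Total revisions = 1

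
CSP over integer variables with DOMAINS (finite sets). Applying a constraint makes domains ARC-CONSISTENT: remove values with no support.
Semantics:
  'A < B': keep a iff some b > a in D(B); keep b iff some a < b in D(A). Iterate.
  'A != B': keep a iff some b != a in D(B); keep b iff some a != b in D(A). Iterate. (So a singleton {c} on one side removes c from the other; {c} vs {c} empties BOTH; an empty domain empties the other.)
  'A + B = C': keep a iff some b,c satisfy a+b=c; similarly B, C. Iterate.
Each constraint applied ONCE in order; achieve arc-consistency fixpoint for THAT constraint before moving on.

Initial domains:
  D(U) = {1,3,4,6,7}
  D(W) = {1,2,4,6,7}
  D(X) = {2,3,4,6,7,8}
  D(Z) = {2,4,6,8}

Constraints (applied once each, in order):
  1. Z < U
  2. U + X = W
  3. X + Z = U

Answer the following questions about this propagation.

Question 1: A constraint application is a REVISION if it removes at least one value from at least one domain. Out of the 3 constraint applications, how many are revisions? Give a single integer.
Answer: 3

Derivation:
Constraint 1 (Z < U) on D(Z)={2,4,6,8} D(U)={1,3,4,6,7}: Z {2,4,6,8}->{2,4,6}; U {1,3,4,6,7}->{3,4,6,7} => REVISION
Constraint 2 (U + X = W) on D(U)={3,4,6,7} D(X)={2,3,4,6,7,8} D(W)={1,2,4,6,7}: U {3,4,6,7}->{3,4}; X {2,3,4,6,7,8}->{2,3,4}; W {1,2,4,6,7}->{6,7} => REVISION
Constraint 3 (X + Z = U) on D(X)={2,3,4} D(Z)={2,4,6} D(U)={3,4}: X {2,3,4}->{2}; Z {2,4,6}->{2}; U {3,4}->{4} => REVISION
Total revisions = 3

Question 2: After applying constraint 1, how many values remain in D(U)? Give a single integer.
Answer: 4

Derivation:
Constraint 1 (Z < U) on D(Z)={2,4,6,8} D(U)={1,3,4,6,7}: Z {2,4,6,8}->{2,4,6}; U {1,3,4,6,7}->{3,4,6,7}
So after constraint 1: D(U)={3,4,6,7}, size = 4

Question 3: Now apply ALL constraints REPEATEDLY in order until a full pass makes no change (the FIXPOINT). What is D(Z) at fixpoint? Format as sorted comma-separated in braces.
pass 0 (initial): D(Z)={2,4,6,8}
pass 1: U {1,3,4,6,7}->{4}; W {1,2,4,6,7}->{6,7}; X {2,3,4,6,7,8}->{2}; Z {2,4,6,8}->{2}
pass 2: W {6,7}->{6}
pass 3: no change
Fixpoint after 3 passes: D(Z) = {2}

Answer: {2}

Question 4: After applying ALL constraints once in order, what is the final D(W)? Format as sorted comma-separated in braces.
Answer: {6,7}

Derivation:
Constraint 1 (Z < U) on D(Z)={2,4,6,8} D(U)={1,3,4,6,7}: Z {2,4,6,8}->{2,4,6}; U {1,3,4,6,7}->{3,4,6,7}
Constraint 2 (U + X = W) on D(U)={3,4,6,7} D(X)={2,3,4,6,7,8} D(W)={1,2,4,6,7}: U {3,4,6,7}->{3,4}; X {2,3,4,6,7,8}->{2,3,4}; W {1,2,4,6,7}->{6,7}
Constraint 3 (X + Z = U) on D(X)={2,3,4} D(Z)={2,4,6} D(U)={3,4}: X {2,3,4}->{2}; Z {2,4,6}->{2}; U {3,4}->{4}
So after all 3 constraints: D(W) = {6,7}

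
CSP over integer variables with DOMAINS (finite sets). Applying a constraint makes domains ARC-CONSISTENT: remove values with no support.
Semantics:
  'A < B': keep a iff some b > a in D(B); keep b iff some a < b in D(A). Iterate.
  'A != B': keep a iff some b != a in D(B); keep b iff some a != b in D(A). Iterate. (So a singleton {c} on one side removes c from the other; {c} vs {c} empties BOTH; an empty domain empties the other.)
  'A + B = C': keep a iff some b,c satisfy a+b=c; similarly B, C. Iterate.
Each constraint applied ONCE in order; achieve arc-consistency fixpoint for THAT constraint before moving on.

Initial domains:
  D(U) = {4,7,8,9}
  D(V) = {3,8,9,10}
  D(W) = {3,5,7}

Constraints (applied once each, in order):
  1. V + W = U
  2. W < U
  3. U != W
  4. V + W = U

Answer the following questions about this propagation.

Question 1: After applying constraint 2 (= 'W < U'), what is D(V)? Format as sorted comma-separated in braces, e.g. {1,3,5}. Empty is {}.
Constraint 1 (V + W = U) on D(V)={3,8,9,10} D(W)={3,5,7} D(U)={4,7,8,9}: V {3,8,9,10}->{3}; W {3,5,7}->{5}; U {4,7,8,9}->{8}
Constraint 2 (W < U) on D(W)={5} D(U)={8}: no change
So after constraint 2: D(V) = {3}

Answer: {3}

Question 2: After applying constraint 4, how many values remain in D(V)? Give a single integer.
Answer: 1

Derivation:
Constraint 1 (V + W = U) on D(V)={3,8,9,10} D(W)={3,5,7} D(U)={4,7,8,9}: V {3,8,9,10}->{3}; W {3,5,7}->{5}; U {4,7,8,9}->{8}
Constraint 2 (W < U) on D(W)={5} D(U)={8}: no change
Constraint 3 (U != W) on D(U)={8} D(W)={5}: no change
Constraint 4 (V + W = U) on D(V)={3} D(W)={5} D(U)={8}: no change
So after constraint 4: D(V)={3}, size = 1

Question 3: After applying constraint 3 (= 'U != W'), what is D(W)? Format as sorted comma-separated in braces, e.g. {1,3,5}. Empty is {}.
Constraint 1 (V + W = U) on D(V)={3,8,9,10} D(W)={3,5,7} D(U)={4,7,8,9}: V {3,8,9,10}->{3}; W {3,5,7}->{5}; U {4,7,8,9}->{8}
Constraint 2 (W < U) on D(W)={5} D(U)={8}: no change
Constraint 3 (U != W) on D(U)={8} D(W)={5}: no change
So after constraint 3: D(W) = {5}

Answer: {5}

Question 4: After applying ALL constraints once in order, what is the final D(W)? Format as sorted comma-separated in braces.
Answer: {5}

Derivation:
Constraint 1 (V + W = U) on D(V)={3,8,9,10} D(W)={3,5,7} D(U)={4,7,8,9}: V {3,8,9,10}->{3}; W {3,5,7}->{5}; U {4,7,8,9}->{8}
Constraint 2 (W < U) on D(W)={5} D(U)={8}: no change
Constraint 3 (U != W) on D(U)={8} D(W)={5}: no change
Constraint 4 (V + W = U) on D(V)={3} D(W)={5} D(U)={8}: no change
So after all 4 constraints: D(W) = {5}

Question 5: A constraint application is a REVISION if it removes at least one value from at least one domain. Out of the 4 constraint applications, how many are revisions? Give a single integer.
Constraint 1 (V + W = U) on D(V)={3,8,9,10} D(W)={3,5,7} D(U)={4,7,8,9}: V {3,8,9,10}->{3}; W {3,5,7}->{5}; U {4,7,8,9}->{8} => REVISION
Constraint 2 (W < U) on D(W)={5} D(U)={8}: no change => not a revision
Constraint 3 (U != W) on D(U)={8} D(W)={5}: no change => not a revision
Constraint 4 (V + W = U) on D(V)={3} D(W)={5} D(U)={8}: no change => not a revision
Total revisions = 1

Answer: 1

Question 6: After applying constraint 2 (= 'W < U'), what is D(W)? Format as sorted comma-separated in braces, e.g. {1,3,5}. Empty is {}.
Constraint 1 (V + W = U) on D(V)={3,8,9,10} D(W)={3,5,7} D(U)={4,7,8,9}: V {3,8,9,10}->{3}; W {3,5,7}->{5}; U {4,7,8,9}->{8}
Constraint 2 (W < U) on D(W)={5} D(U)={8}: no change
So after constraint 2: D(W) = {5}

Answer: {5}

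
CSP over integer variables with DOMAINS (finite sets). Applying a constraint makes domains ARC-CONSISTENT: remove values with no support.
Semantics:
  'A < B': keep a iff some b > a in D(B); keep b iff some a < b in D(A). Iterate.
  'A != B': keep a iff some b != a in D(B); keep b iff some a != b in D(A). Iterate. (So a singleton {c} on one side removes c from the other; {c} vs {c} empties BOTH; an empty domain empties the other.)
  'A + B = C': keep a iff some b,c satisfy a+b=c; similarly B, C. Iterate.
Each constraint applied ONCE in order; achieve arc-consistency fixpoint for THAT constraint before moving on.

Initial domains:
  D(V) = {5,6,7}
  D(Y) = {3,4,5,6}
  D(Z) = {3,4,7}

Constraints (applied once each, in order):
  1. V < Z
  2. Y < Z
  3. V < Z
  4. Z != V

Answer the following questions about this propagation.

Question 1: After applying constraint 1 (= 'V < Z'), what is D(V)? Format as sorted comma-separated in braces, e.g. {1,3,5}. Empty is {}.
Constraint 1 (V < Z) on D(V)={5,6,7} D(Z)={3,4,7}: V {5,6,7}->{5,6}; Z {3,4,7}->{7}
So after constraint 1: D(V) = {5,6}

Answer: {5,6}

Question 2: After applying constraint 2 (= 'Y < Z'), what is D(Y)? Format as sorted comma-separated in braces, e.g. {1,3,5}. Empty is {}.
Constraint 1 (V < Z) on D(V)={5,6,7} D(Z)={3,4,7}: V {5,6,7}->{5,6}; Z {3,4,7}->{7}
Constraint 2 (Y < Z) on D(Y)={3,4,5,6} D(Z)={7}: no change
So after constraint 2: D(Y) = {3,4,5,6}

Answer: {3,4,5,6}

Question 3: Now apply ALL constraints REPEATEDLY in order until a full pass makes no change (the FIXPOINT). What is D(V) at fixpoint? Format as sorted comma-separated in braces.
pass 0 (initial): D(V)={5,6,7}
pass 1: V {5,6,7}->{5,6}; Z {3,4,7}->{7}
pass 2: no change
Fixpoint after 2 passes: D(V) = {5,6}

Answer: {5,6}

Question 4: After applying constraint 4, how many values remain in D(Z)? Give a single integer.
Answer: 1

Derivation:
Constraint 1 (V < Z) on D(V)={5,6,7} D(Z)={3,4,7}: V {5,6,7}->{5,6}; Z {3,4,7}->{7}
Constraint 2 (Y < Z) on D(Y)={3,4,5,6} D(Z)={7}: no change
Constraint 3 (V < Z) on D(V)={5,6} D(Z)={7}: no change
Constraint 4 (Z != V) on D(Z)={7} D(V)={5,6}: no change
So after constraint 4: D(Z)={7}, size = 1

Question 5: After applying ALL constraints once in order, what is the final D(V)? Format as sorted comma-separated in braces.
Constraint 1 (V < Z) on D(V)={5,6,7} D(Z)={3,4,7}: V {5,6,7}->{5,6}; Z {3,4,7}->{7}
Constraint 2 (Y < Z) on D(Y)={3,4,5,6} D(Z)={7}: no change
Constraint 3 (V < Z) on D(V)={5,6} D(Z)={7}: no change
Constraint 4 (Z != V) on D(Z)={7} D(V)={5,6}: no change
So after all 4 constraints: D(V) = {5,6}

Answer: {5,6}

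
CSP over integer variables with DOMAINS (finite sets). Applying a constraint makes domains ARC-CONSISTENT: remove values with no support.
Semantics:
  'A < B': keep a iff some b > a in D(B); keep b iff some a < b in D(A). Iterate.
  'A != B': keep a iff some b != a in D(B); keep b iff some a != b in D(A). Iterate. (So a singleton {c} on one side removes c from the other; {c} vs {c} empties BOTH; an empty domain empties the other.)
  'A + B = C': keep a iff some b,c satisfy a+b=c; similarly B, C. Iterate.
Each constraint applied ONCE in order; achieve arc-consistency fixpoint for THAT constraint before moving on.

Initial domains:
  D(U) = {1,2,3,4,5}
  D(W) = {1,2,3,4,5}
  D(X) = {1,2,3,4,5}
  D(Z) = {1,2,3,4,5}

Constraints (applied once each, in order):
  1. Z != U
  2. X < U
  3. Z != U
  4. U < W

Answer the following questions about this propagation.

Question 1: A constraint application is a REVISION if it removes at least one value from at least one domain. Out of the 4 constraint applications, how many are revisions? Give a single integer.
Constraint 1 (Z != U) on D(Z)={1,2,3,4,5} D(U)={1,2,3,4,5}: no change => not a revision
Constraint 2 (X < U) on D(X)={1,2,3,4,5} D(U)={1,2,3,4,5}: X {1,2,3,4,5}->{1,2,3,4}; U {1,2,3,4,5}->{2,3,4,5} => REVISION
Constraint 3 (Z != U) on D(Z)={1,2,3,4,5} D(U)={2,3,4,5}: no change => not a revision
Constraint 4 (U < W) on D(U)={2,3,4,5} D(W)={1,2,3,4,5}: U {2,3,4,5}->{2,3,4}; W {1,2,3,4,5}->{3,4,5} => REVISION
Total revisions = 2

Answer: 2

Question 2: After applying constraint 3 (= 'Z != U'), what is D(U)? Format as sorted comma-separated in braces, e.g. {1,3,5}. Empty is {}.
Answer: {2,3,4,5}

Derivation:
Constraint 1 (Z != U) on D(Z)={1,2,3,4,5} D(U)={1,2,3,4,5}: no change
Constraint 2 (X < U) on D(X)={1,2,3,4,5} D(U)={1,2,3,4,5}: X {1,2,3,4,5}->{1,2,3,4}; U {1,2,3,4,5}->{2,3,4,5}
Constraint 3 (Z != U) on D(Z)={1,2,3,4,5} D(U)={2,3,4,5}: no change
So after constraint 3: D(U) = {2,3,4,5}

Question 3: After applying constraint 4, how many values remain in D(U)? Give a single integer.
Answer: 3

Derivation:
Constraint 1 (Z != U) on D(Z)={1,2,3,4,5} D(U)={1,2,3,4,5}: no change
Constraint 2 (X < U) on D(X)={1,2,3,4,5} D(U)={1,2,3,4,5}: X {1,2,3,4,5}->{1,2,3,4}; U {1,2,3,4,5}->{2,3,4,5}
Constraint 3 (Z != U) on D(Z)={1,2,3,4,5} D(U)={2,3,4,5}: no change
Constraint 4 (U < W) on D(U)={2,3,4,5} D(W)={1,2,3,4,5}: U {2,3,4,5}->{2,3,4}; W {1,2,3,4,5}->{3,4,5}
So after constraint 4: D(U)={2,3,4}, size = 3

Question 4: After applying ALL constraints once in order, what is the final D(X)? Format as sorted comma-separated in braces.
Constraint 1 (Z != U) on D(Z)={1,2,3,4,5} D(U)={1,2,3,4,5}: no change
Constraint 2 (X < U) on D(X)={1,2,3,4,5} D(U)={1,2,3,4,5}: X {1,2,3,4,5}->{1,2,3,4}; U {1,2,3,4,5}->{2,3,4,5}
Constraint 3 (Z != U) on D(Z)={1,2,3,4,5} D(U)={2,3,4,5}: no change
Constraint 4 (U < W) on D(U)={2,3,4,5} D(W)={1,2,3,4,5}: U {2,3,4,5}->{2,3,4}; W {1,2,3,4,5}->{3,4,5}
So after all 4 constraints: D(X) = {1,2,3,4}

Answer: {1,2,3,4}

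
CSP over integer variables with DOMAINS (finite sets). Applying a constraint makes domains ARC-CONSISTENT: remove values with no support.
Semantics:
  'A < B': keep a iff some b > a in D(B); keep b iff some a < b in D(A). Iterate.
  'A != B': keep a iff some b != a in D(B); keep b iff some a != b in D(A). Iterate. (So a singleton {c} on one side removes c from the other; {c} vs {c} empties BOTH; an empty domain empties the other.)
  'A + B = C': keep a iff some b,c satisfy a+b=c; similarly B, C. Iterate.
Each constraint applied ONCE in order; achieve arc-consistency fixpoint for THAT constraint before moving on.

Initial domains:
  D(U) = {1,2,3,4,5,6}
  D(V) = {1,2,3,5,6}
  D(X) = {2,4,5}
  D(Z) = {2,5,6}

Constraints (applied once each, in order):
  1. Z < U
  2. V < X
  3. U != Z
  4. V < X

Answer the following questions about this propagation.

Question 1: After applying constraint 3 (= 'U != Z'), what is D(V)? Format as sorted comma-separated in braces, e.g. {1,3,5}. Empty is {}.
Answer: {1,2,3}

Derivation:
Constraint 1 (Z < U) on D(Z)={2,5,6} D(U)={1,2,3,4,5,6}: Z {2,5,6}->{2,5}; U {1,2,3,4,5,6}->{3,4,5,6}
Constraint 2 (V < X) on D(V)={1,2,3,5,6} D(X)={2,4,5}: V {1,2,3,5,6}->{1,2,3}
Constraint 3 (U != Z) on D(U)={3,4,5,6} D(Z)={2,5}: no change
So after constraint 3: D(V) = {1,2,3}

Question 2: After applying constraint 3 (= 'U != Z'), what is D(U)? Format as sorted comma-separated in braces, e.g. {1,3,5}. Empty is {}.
Answer: {3,4,5,6}

Derivation:
Constraint 1 (Z < U) on D(Z)={2,5,6} D(U)={1,2,3,4,5,6}: Z {2,5,6}->{2,5}; U {1,2,3,4,5,6}->{3,4,5,6}
Constraint 2 (V < X) on D(V)={1,2,3,5,6} D(X)={2,4,5}: V {1,2,3,5,6}->{1,2,3}
Constraint 3 (U != Z) on D(U)={3,4,5,6} D(Z)={2,5}: no change
So after constraint 3: D(U) = {3,4,5,6}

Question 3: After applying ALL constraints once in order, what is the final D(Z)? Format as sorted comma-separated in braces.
Answer: {2,5}

Derivation:
Constraint 1 (Z < U) on D(Z)={2,5,6} D(U)={1,2,3,4,5,6}: Z {2,5,6}->{2,5}; U {1,2,3,4,5,6}->{3,4,5,6}
Constraint 2 (V < X) on D(V)={1,2,3,5,6} D(X)={2,4,5}: V {1,2,3,5,6}->{1,2,3}
Constraint 3 (U != Z) on D(U)={3,4,5,6} D(Z)={2,5}: no change
Constraint 4 (V < X) on D(V)={1,2,3} D(X)={2,4,5}: no change
So after all 4 constraints: D(Z) = {2,5}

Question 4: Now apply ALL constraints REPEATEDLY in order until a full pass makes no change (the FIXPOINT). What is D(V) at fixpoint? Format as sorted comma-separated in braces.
Answer: {1,2,3}

Derivation:
pass 0 (initial): D(V)={1,2,3,5,6}
pass 1: U {1,2,3,4,5,6}->{3,4,5,6}; V {1,2,3,5,6}->{1,2,3}; Z {2,5,6}->{2,5}
pass 2: no change
Fixpoint after 2 passes: D(V) = {1,2,3}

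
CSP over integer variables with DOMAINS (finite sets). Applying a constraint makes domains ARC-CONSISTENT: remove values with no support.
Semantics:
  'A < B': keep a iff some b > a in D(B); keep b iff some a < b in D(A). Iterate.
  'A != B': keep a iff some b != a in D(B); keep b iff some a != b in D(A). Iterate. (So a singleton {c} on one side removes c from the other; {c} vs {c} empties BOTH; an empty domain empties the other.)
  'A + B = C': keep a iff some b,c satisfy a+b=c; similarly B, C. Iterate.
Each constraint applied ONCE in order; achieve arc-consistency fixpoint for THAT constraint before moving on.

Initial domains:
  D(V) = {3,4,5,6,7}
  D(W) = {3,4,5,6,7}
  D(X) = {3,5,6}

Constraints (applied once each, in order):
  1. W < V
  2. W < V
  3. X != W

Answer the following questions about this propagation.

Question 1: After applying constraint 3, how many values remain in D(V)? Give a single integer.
Constraint 1 (W < V) on D(W)={3,4,5,6,7} D(V)={3,4,5,6,7}: W {3,4,5,6,7}->{3,4,5,6}; V {3,4,5,6,7}->{4,5,6,7}
Constraint 2 (W < V) on D(W)={3,4,5,6} D(V)={4,5,6,7}: no change
Constraint 3 (X != W) on D(X)={3,5,6} D(W)={3,4,5,6}: no change
So after constraint 3: D(V)={4,5,6,7}, size = 4

Answer: 4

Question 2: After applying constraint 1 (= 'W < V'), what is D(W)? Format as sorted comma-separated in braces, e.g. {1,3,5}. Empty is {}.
Answer: {3,4,5,6}

Derivation:
Constraint 1 (W < V) on D(W)={3,4,5,6,7} D(V)={3,4,5,6,7}: W {3,4,5,6,7}->{3,4,5,6}; V {3,4,5,6,7}->{4,5,6,7}
So after constraint 1: D(W) = {3,4,5,6}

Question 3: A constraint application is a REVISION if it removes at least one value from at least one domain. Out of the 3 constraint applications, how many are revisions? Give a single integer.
Answer: 1

Derivation:
Constraint 1 (W < V) on D(W)={3,4,5,6,7} D(V)={3,4,5,6,7}: W {3,4,5,6,7}->{3,4,5,6}; V {3,4,5,6,7}->{4,5,6,7} => REVISION
Constraint 2 (W < V) on D(W)={3,4,5,6} D(V)={4,5,6,7}: no change => not a revision
Constraint 3 (X != W) on D(X)={3,5,6} D(W)={3,4,5,6}: no change => not a revision
Total revisions = 1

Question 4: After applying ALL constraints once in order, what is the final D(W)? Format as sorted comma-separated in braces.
Constraint 1 (W < V) on D(W)={3,4,5,6,7} D(V)={3,4,5,6,7}: W {3,4,5,6,7}->{3,4,5,6}; V {3,4,5,6,7}->{4,5,6,7}
Constraint 2 (W < V) on D(W)={3,4,5,6} D(V)={4,5,6,7}: no change
Constraint 3 (X != W) on D(X)={3,5,6} D(W)={3,4,5,6}: no change
So after all 3 constraints: D(W) = {3,4,5,6}

Answer: {3,4,5,6}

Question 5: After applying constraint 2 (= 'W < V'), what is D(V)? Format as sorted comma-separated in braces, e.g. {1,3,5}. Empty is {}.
Answer: {4,5,6,7}

Derivation:
Constraint 1 (W < V) on D(W)={3,4,5,6,7} D(V)={3,4,5,6,7}: W {3,4,5,6,7}->{3,4,5,6}; V {3,4,5,6,7}->{4,5,6,7}
Constraint 2 (W < V) on D(W)={3,4,5,6} D(V)={4,5,6,7}: no change
So after constraint 2: D(V) = {4,5,6,7}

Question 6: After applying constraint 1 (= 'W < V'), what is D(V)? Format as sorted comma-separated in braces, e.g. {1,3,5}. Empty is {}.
Constraint 1 (W < V) on D(W)={3,4,5,6,7} D(V)={3,4,5,6,7}: W {3,4,5,6,7}->{3,4,5,6}; V {3,4,5,6,7}->{4,5,6,7}
So after constraint 1: D(V) = {4,5,6,7}

Answer: {4,5,6,7}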